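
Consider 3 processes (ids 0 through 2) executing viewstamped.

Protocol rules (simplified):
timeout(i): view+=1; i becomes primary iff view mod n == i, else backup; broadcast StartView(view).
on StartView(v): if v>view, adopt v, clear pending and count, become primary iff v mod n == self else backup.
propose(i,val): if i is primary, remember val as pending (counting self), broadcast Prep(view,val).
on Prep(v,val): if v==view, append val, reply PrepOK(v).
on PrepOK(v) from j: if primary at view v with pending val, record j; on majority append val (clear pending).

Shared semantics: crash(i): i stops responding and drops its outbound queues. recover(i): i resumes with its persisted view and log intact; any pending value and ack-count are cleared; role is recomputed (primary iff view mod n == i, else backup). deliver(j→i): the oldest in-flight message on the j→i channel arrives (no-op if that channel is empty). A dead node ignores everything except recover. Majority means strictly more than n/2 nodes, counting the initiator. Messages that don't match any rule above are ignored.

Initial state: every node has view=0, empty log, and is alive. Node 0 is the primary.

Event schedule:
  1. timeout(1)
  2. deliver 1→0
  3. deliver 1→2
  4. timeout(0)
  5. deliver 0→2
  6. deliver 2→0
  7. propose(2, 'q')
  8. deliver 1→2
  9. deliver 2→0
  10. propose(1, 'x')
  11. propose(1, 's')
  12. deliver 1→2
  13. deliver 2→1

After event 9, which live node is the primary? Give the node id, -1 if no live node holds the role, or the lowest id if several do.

1

step 1 timeout(1): 1={prim,v=1,log=-}
step 2 deliver 1→0: 0={back,v=1,log=-}
step 3 deliver 1→2: 2={back,v=1,log=-}
step 4 timeout(0): 0={back,v=2,log=-}
step 5 deliver 0→2: 2={prim,v=2,log=-}
step 6 deliver 2→0: —
step 7 propose(2,'q'): —
step 8 deliver 1→2: —
step 9 deliver 2→0: 0={back,v=2,log=q}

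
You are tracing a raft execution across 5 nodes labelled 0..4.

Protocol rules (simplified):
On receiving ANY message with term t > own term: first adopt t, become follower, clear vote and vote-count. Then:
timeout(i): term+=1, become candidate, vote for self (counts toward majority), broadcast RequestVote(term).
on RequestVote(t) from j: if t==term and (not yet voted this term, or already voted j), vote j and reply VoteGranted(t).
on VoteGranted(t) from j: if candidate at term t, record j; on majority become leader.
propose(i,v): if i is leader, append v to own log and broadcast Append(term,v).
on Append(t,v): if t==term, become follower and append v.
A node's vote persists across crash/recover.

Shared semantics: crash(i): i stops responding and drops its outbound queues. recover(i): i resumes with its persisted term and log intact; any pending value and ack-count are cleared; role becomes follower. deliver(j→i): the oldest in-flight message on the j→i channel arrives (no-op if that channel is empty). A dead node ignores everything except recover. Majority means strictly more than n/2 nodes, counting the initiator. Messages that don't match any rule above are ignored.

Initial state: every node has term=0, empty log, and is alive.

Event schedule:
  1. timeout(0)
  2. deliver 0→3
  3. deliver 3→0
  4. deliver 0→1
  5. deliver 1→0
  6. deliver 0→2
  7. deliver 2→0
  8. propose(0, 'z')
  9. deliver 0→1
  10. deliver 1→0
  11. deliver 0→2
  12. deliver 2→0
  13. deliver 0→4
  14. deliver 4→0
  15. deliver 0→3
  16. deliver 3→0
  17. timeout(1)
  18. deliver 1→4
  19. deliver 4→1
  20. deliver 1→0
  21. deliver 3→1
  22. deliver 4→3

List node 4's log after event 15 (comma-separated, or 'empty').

empty

e1 timeout(0): 0[cand,t=1,-]
e2 deliver 0→3: 3[foll,t=1,-]
e3 deliver 3→0: ·
e4 deliver 0→1: 1[foll,t=1,-]
e5 deliver 1→0: 0[lead,t=1,-]
e6 deliver 0→2: 2[foll,t=1,-]
e7 deliver 2→0: ·
e8 propose(0,'z'): 0[lead,t=1,z]
e9 deliver 0→1: 1[foll,t=1,z]
e10 deliver 1→0: ·
e11 deliver 0→2: 2[foll,t=1,z]
e12 deliver 2→0: ·
e13 deliver 0→4: 4[foll,t=1,-]
e14 deliver 4→0: ·
e15 deliver 0→3: 3[foll,t=1,z]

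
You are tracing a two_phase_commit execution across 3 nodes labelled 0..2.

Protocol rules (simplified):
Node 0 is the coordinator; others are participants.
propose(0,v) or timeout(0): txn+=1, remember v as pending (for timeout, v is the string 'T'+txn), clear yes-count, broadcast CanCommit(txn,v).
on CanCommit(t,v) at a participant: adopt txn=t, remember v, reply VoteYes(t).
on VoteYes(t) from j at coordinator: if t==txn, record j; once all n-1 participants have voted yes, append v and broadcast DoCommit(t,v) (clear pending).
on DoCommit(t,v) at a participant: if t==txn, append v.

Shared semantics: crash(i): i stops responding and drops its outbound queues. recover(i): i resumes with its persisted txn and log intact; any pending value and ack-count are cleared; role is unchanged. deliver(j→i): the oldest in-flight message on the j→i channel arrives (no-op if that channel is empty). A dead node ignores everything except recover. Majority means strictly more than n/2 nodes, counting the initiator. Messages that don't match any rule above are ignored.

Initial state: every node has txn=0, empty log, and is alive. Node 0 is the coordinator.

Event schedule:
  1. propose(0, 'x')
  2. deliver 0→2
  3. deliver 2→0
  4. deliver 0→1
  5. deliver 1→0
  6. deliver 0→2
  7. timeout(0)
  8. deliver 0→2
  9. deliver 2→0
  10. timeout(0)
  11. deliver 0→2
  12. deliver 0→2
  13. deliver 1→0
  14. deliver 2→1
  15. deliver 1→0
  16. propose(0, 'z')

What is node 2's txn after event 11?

3

after 1 — propose(0,'x'): n0:coor/t1/[-]
after 2 — deliver 0→2: n2:part/t1/[-]
after 3 — deliver 2→0: ·
after 4 — deliver 0→1: n1:part/t1/[-]
after 5 — deliver 1→0: n0:coor/t1/[x]
after 6 — deliver 0→2: n2:part/t1/[x]
after 7 — timeout(0): n0:coor/t2/[x]
after 8 — deliver 0→2: n2:part/t2/[x]
after 9 — deliver 2→0: ·
after 10 — timeout(0): n0:coor/t3/[x]
after 11 — deliver 0→2: n2:part/t3/[x]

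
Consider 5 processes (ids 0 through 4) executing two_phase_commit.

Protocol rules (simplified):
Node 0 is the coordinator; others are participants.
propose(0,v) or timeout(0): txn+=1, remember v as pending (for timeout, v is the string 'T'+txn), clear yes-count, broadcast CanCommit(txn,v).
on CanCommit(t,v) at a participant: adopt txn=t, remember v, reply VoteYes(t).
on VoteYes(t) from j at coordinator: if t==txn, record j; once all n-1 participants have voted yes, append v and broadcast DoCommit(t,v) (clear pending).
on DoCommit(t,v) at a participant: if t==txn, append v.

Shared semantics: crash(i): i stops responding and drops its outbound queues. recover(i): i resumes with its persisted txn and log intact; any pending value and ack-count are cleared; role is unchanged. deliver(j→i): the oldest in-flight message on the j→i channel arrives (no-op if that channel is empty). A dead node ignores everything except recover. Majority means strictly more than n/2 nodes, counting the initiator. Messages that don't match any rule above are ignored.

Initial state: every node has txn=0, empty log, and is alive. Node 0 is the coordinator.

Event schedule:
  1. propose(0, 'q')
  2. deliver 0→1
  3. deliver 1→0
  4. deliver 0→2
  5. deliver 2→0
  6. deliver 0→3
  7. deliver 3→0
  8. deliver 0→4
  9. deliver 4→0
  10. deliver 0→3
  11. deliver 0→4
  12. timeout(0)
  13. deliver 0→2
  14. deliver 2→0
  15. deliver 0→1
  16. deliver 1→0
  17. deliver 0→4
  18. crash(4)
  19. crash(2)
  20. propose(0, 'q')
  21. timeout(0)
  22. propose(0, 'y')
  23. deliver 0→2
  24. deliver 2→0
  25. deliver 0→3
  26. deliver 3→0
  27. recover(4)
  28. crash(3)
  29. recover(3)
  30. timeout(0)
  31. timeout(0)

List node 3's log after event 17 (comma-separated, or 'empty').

q

step 1 propose(0,'q'): 0={coor,t=1,log=-}
step 2 deliver 0→1: 1={part,t=1,log=-}
step 3 deliver 1→0: —
step 4 deliver 0→2: 2={part,t=1,log=-}
step 5 deliver 2→0: —
step 6 deliver 0→3: 3={part,t=1,log=-}
step 7 deliver 3→0: —
step 8 deliver 0→4: 4={part,t=1,log=-}
step 9 deliver 4→0: 0={coor,t=1,log=q}
step 10 deliver 0→3: 3={part,t=1,log=q}
step 11 deliver 0→4: 4={part,t=1,log=q}
step 12 timeout(0): 0={coor,t=2,log=q}
step 13 deliver 0→2: 2={part,t=1,log=q}
step 14 deliver 2→0: —
step 15 deliver 0→1: 1={part,t=1,log=q}
step 16 deliver 1→0: —
step 17 deliver 0→4: 4={part,t=2,log=q}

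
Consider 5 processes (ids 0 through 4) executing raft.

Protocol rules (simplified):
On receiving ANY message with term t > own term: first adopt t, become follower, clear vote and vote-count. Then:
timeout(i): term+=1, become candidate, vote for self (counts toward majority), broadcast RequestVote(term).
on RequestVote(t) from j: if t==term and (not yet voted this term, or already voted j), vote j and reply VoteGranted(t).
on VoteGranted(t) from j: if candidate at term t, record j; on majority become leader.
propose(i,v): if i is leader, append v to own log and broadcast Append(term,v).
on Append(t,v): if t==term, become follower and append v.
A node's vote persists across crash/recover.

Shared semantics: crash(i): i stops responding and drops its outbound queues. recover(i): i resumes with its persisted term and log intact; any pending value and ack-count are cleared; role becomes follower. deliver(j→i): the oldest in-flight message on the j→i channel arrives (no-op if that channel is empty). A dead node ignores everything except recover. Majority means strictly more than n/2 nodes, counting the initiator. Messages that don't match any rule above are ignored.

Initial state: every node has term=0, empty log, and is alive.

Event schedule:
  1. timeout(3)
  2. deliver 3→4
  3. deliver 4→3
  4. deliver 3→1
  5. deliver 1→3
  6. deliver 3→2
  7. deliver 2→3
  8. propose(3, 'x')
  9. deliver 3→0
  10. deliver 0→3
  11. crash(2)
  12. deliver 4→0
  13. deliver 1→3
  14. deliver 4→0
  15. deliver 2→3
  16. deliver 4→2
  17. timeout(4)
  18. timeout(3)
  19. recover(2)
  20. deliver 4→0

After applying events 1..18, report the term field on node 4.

2

1. timeout(3):  <3:cand t1 ->
2. deliver 3→4:  <4:foll t1 ->
3. deliver 4→3:  nop
4. deliver 3→1:  <1:foll t1 ->
5. deliver 1→3:  <3:lead t1 ->
6. deliver 3→2:  <2:foll t1 ->
7. deliver 2→3:  nop
8. propose(3,'x'):  <3:lead t1 x>
9. deliver 3→0:  <0:foll t1 ->
10. deliver 0→3:  nop
11. crash(2):  <2:✗foll t1 ->
12. deliver 4→0:  nop
13. deliver 1→3:  nop
14. deliver 4→0:  nop
15. deliver 2→3:  nop
16. deliver 4→2:  nop
17. timeout(4):  <4:cand t2 ->
18. timeout(3):  <3:cand t2 x>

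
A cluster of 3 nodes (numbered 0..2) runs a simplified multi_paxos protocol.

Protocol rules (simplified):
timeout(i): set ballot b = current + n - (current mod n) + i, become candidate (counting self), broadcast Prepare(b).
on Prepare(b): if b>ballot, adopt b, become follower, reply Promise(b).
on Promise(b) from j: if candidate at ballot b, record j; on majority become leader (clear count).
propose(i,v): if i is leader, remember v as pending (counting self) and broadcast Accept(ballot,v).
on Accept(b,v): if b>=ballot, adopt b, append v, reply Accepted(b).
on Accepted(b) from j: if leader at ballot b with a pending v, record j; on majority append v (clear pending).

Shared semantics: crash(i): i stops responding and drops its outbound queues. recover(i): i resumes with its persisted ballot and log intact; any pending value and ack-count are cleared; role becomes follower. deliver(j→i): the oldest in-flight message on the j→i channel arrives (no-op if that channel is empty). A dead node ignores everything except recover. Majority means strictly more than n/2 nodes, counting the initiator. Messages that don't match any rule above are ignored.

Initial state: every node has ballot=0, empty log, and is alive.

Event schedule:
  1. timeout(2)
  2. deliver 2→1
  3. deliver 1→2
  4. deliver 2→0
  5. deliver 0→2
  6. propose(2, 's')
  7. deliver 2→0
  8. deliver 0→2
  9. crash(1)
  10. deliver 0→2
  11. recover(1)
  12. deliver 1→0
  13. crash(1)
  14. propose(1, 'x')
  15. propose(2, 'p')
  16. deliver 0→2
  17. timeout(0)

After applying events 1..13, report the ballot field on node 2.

e1 timeout(2): 2[cand,b=5,-]
e2 deliver 2→1: 1[foll,b=5,-]
e3 deliver 1→2: 2[lead,b=5,-]
e4 deliver 2→0: 0[foll,b=5,-]
e5 deliver 0→2: ·
e6 propose(2,'s'): ·
e7 deliver 2→0: 0[foll,b=5,s]
e8 deliver 0→2: 2[lead,b=5,s]
e9 crash(1): 1[✗foll,b=5,-]
e10 deliver 0→2: ·
e11 recover(1): 1[foll,b=5,-]
e12 deliver 1→0: ·
e13 crash(1): 1[✗foll,b=5,-]

5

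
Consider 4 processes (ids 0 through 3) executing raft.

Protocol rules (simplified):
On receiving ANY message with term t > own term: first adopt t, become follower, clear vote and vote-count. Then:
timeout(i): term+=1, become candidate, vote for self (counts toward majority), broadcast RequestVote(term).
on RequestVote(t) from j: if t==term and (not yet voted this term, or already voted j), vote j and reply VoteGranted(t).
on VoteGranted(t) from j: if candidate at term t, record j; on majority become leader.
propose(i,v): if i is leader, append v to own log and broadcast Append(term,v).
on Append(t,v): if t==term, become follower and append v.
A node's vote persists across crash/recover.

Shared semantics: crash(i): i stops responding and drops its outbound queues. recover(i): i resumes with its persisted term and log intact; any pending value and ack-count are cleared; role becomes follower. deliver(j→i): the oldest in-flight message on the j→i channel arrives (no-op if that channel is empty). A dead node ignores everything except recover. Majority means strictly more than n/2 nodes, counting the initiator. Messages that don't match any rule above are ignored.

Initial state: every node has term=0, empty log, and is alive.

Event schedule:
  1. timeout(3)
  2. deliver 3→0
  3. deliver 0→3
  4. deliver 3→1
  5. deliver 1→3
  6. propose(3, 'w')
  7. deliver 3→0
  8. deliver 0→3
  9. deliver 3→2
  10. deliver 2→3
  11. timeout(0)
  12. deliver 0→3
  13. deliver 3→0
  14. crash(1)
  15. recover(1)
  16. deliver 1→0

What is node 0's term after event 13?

1. timeout(3):  <3:cand t1 ->
2. deliver 3→0:  <0:foll t1 ->
3. deliver 0→3:  nop
4. deliver 3→1:  <1:foll t1 ->
5. deliver 1→3:  <3:lead t1 ->
6. propose(3,'w'):  <3:lead t1 w>
7. deliver 3→0:  <0:foll t1 w>
8. deliver 0→3:  nop
9. deliver 3→2:  <2:foll t1 ->
10. deliver 2→3:  nop
11. timeout(0):  <0:cand t2 w>
12. deliver 0→3:  <3:foll t2 w>
13. deliver 3→0:  nop

2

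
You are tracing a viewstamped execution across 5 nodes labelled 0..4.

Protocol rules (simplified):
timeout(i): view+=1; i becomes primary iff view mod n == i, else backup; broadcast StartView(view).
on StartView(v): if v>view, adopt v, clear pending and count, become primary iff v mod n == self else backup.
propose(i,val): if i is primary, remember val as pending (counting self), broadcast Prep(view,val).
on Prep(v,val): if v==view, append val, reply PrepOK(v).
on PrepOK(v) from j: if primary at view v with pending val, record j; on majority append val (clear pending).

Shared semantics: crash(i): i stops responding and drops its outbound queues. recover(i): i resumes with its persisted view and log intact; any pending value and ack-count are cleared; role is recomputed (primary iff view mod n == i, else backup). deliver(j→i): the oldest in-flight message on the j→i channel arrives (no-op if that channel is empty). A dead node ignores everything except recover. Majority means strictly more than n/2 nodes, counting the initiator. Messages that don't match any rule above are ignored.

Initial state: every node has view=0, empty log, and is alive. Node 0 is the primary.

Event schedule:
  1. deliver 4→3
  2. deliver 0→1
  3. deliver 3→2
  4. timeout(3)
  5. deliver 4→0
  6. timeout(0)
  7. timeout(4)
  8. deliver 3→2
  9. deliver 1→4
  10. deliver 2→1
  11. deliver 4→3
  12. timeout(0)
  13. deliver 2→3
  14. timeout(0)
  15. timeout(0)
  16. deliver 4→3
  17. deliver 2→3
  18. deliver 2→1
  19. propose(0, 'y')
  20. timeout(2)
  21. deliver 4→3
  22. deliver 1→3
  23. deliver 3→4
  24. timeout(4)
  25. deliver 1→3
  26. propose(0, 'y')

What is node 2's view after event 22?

2

e1 deliver 4→3: ·
e2 deliver 0→1: ·
e3 deliver 3→2: ·
e4 timeout(3): 3[back,v=1,-]
e5 deliver 4→0: ·
e6 timeout(0): 0[back,v=1,-]
e7 timeout(4): 4[back,v=1,-]
e8 deliver 3→2: 2[back,v=1,-]
e9 deliver 1→4: ·
e10 deliver 2→1: ·
e11 deliver 4→3: ·
e12 timeout(0): 0[back,v=2,-]
e13 deliver 2→3: ·
e14 timeout(0): 0[back,v=3,-]
e15 timeout(0): 0[back,v=4,-]
e16 deliver 4→3: ·
e17 deliver 2→3: ·
e18 deliver 2→1: ·
e19 propose(0,'y'): ·
e20 timeout(2): 2[prim,v=2,-]
e21 deliver 4→3: ·
e22 deliver 1→3: ·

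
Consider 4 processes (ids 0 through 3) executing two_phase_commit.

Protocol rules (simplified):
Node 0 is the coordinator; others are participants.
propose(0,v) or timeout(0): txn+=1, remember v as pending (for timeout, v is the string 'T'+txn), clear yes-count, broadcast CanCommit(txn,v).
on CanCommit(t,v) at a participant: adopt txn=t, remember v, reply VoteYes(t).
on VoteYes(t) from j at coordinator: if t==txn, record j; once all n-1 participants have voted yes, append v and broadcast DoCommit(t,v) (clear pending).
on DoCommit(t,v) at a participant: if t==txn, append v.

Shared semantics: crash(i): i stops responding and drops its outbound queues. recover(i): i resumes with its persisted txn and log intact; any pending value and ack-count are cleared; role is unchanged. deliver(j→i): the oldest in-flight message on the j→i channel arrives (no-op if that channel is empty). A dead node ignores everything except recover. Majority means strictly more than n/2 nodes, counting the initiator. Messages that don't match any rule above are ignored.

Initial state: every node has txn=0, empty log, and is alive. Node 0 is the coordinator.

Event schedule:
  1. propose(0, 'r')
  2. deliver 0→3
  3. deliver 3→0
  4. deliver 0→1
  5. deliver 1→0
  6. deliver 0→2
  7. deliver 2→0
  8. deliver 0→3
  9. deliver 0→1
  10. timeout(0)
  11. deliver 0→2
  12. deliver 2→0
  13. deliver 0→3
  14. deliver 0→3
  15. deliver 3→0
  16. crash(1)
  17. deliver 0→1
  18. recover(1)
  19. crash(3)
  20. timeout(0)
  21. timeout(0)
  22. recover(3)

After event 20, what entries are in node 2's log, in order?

r

after 1 — propose(0,'r'): n0:coor/t1/[-]
after 2 — deliver 0→3: n3:part/t1/[-]
after 3 — deliver 3→0: ·
after 4 — deliver 0→1: n1:part/t1/[-]
after 5 — deliver 1→0: ·
after 6 — deliver 0→2: n2:part/t1/[-]
after 7 — deliver 2→0: n0:coor/t1/[r]
after 8 — deliver 0→3: n3:part/t1/[r]
after 9 — deliver 0→1: n1:part/t1/[r]
after 10 — timeout(0): n0:coor/t2/[r]
after 11 — deliver 0→2: n2:part/t1/[r]
after 12 — deliver 2→0: ·
after 13 — deliver 0→3: n3:part/t2/[r]
after 14 — deliver 0→3: ·
after 15 — deliver 3→0: ·
after 16 — crash(1): n1:✗part/t1/[r]
after 17 — deliver 0→1: ·
after 18 — recover(1): n1:part/t1/[r]
after 19 — crash(3): n3:✗part/t2/[r]
after 20 — timeout(0): n0:coor/t3/[r]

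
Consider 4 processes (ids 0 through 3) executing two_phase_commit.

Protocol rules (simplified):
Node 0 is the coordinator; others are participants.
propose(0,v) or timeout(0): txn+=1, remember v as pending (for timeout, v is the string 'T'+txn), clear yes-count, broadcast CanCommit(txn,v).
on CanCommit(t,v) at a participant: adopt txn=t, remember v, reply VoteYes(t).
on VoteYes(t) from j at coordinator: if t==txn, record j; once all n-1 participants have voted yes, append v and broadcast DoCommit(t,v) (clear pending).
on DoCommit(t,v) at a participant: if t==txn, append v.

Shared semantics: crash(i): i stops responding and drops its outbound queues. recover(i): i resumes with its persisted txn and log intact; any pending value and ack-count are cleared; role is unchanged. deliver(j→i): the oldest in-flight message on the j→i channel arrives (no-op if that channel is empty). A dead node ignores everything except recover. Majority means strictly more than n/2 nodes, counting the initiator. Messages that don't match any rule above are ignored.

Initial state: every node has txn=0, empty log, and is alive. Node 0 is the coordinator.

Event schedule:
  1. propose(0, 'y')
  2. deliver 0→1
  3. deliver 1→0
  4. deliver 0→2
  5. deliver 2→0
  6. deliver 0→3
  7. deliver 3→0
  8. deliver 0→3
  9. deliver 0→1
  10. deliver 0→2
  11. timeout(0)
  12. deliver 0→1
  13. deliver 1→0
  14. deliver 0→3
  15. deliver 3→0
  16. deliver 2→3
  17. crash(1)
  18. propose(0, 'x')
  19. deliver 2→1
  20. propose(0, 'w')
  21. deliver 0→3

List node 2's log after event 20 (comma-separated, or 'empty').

step 1 propose(0,'y'): 0={coor,t=1,log=-}
step 2 deliver 0→1: 1={part,t=1,log=-}
step 3 deliver 1→0: —
step 4 deliver 0→2: 2={part,t=1,log=-}
step 5 deliver 2→0: —
step 6 deliver 0→3: 3={part,t=1,log=-}
step 7 deliver 3→0: 0={coor,t=1,log=y}
step 8 deliver 0→3: 3={part,t=1,log=y}
step 9 deliver 0→1: 1={part,t=1,log=y}
step 10 deliver 0→2: 2={part,t=1,log=y}
step 11 timeout(0): 0={coor,t=2,log=y}
step 12 deliver 0→1: 1={part,t=2,log=y}
step 13 deliver 1→0: —
step 14 deliver 0→3: 3={part,t=2,log=y}
step 15 deliver 3→0: —
step 16 deliver 2→3: —
step 17 crash(1): 1={✗part,t=2,log=y}
step 18 propose(0,'x'): 0={coor,t=3,log=y}
step 19 deliver 2→1: —
step 20 propose(0,'w'): 0={coor,t=4,log=y}

y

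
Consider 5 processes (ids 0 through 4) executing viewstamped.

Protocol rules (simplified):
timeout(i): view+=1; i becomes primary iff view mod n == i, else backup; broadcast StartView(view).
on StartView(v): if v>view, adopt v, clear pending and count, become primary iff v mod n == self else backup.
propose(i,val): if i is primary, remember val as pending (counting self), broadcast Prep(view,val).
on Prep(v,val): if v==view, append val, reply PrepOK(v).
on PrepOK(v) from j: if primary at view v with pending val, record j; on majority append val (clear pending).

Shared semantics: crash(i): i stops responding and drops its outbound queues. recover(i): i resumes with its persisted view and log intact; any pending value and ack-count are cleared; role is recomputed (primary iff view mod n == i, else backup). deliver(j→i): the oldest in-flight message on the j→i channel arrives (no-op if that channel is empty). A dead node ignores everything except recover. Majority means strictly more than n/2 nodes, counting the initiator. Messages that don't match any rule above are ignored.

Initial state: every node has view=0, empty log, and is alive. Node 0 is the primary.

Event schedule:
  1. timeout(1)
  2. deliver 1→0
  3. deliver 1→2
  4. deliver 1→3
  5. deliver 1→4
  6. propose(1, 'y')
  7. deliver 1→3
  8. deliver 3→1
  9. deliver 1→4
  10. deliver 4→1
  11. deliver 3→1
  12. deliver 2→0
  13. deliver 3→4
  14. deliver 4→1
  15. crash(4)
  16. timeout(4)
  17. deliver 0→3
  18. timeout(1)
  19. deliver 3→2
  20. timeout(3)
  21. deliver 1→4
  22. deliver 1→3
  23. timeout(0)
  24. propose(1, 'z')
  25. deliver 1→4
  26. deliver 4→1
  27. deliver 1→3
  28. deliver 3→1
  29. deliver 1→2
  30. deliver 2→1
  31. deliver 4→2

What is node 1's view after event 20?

2

e1 timeout(1): 1[prim,v=1,-]
e2 deliver 1→0: 0[back,v=1,-]
e3 deliver 1→2: 2[back,v=1,-]
e4 deliver 1→3: 3[back,v=1,-]
e5 deliver 1→4: 4[back,v=1,-]
e6 propose(1,'y'): ·
e7 deliver 1→3: 3[back,v=1,y]
e8 deliver 3→1: ·
e9 deliver 1→4: 4[back,v=1,y]
e10 deliver 4→1: 1[prim,v=1,y]
e11 deliver 3→1: ·
e12 deliver 2→0: ·
e13 deliver 3→4: ·
e14 deliver 4→1: ·
e15 crash(4): 4[✗back,v=1,y]
e16 timeout(4): ·
e17 deliver 0→3: ·
e18 timeout(1): 1[back,v=2,y]
e19 deliver 3→2: ·
e20 timeout(3): 3[back,v=2,y]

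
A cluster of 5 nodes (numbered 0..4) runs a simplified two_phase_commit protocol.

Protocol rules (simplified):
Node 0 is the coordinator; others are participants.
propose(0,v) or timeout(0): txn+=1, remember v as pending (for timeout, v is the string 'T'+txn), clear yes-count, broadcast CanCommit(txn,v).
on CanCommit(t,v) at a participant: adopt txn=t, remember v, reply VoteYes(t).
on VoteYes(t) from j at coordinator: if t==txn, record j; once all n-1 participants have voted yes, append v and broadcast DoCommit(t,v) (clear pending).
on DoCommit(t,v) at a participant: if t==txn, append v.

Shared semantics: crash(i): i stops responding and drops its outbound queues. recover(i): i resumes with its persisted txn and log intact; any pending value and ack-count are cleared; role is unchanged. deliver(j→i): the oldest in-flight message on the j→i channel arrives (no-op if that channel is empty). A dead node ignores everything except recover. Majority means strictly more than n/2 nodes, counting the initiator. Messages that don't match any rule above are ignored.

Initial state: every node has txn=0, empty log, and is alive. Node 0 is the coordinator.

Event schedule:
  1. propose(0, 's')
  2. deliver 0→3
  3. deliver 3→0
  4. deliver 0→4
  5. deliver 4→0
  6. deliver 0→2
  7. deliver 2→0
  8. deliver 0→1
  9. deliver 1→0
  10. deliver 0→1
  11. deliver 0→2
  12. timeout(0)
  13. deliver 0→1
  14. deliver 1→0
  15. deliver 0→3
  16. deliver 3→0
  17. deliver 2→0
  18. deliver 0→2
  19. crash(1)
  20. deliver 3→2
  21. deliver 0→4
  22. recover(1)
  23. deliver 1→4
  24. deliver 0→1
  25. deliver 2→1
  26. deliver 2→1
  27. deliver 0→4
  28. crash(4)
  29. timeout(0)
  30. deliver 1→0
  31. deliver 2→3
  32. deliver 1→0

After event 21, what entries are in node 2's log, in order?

s

after 1 — propose(0,'s'): n0:coor/t1/[-]
after 2 — deliver 0→3: n3:part/t1/[-]
after 3 — deliver 3→0: ·
after 4 — deliver 0→4: n4:part/t1/[-]
after 5 — deliver 4→0: ·
after 6 — deliver 0→2: n2:part/t1/[-]
after 7 — deliver 2→0: ·
after 8 — deliver 0→1: n1:part/t1/[-]
after 9 — deliver 1→0: n0:coor/t1/[s]
after 10 — deliver 0→1: n1:part/t1/[s]
after 11 — deliver 0→2: n2:part/t1/[s]
after 12 — timeout(0): n0:coor/t2/[s]
after 13 — deliver 0→1: n1:part/t2/[s]
after 14 — deliver 1→0: ·
after 15 — deliver 0→3: n3:part/t1/[s]
after 16 — deliver 3→0: ·
after 17 — deliver 2→0: ·
after 18 — deliver 0→2: n2:part/t2/[s]
after 19 — crash(1): n1:✗part/t2/[s]
after 20 — deliver 3→2: ·
after 21 — deliver 0→4: n4:part/t1/[s]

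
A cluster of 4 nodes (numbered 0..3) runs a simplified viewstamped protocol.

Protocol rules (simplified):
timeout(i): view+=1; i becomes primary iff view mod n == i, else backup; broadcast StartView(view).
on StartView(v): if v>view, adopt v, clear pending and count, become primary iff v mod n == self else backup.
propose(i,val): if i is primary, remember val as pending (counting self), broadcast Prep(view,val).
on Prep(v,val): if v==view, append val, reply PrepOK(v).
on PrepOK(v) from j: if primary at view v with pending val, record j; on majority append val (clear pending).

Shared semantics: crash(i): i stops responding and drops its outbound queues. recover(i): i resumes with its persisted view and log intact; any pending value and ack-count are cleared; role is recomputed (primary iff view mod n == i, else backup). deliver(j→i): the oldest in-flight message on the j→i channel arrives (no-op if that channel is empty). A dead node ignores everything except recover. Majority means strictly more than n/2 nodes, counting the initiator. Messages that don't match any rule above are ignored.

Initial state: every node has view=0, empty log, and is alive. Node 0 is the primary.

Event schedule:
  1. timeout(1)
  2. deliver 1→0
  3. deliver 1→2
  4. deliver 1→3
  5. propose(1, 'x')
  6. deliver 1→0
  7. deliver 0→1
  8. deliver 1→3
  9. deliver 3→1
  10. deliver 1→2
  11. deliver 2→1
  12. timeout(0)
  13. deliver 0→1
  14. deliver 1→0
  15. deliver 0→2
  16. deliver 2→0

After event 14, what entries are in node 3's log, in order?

x

after 1 — timeout(1): n1:prim/v1/[-]
after 2 — deliver 1→0: n0:back/v1/[-]
after 3 — deliver 1→2: n2:back/v1/[-]
after 4 — deliver 1→3: n3:back/v1/[-]
after 5 — propose(1,'x'): ·
after 6 — deliver 1→0: n0:back/v1/[x]
after 7 — deliver 0→1: ·
after 8 — deliver 1→3: n3:back/v1/[x]
after 9 — deliver 3→1: n1:prim/v1/[x]
after 10 — deliver 1→2: n2:back/v1/[x]
after 11 — deliver 2→1: ·
after 12 — timeout(0): n0:back/v2/[x]
after 13 — deliver 0→1: n1:back/v2/[x]
after 14 — deliver 1→0: ·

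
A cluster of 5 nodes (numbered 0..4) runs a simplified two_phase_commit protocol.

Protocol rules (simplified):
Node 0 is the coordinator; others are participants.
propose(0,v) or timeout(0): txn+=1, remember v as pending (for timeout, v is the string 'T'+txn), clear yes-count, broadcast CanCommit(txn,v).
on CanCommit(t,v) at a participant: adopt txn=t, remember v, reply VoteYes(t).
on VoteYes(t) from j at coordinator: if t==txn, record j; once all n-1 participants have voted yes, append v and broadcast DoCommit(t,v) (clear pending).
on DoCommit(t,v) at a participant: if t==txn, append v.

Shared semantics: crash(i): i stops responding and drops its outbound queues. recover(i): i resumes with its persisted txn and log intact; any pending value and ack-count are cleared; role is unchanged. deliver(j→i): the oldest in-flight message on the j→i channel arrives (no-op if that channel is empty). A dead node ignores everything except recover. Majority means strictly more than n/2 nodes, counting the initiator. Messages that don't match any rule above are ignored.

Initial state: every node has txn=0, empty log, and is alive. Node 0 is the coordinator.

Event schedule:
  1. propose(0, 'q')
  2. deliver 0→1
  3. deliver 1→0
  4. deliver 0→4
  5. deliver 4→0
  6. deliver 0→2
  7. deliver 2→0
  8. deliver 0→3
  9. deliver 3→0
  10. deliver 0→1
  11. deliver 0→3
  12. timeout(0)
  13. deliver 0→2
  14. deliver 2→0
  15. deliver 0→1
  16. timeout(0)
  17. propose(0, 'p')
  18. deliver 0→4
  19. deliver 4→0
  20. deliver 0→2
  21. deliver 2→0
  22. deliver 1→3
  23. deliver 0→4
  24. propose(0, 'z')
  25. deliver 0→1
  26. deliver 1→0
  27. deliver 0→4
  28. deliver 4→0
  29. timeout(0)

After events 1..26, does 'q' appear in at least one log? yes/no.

yes

after 1 — propose(0,'q'): n0:coor/t1/[-]
after 2 — deliver 0→1: n1:part/t1/[-]
after 3 — deliver 1→0: ·
after 4 — deliver 0→4: n4:part/t1/[-]
after 5 — deliver 4→0: ·
after 6 — deliver 0→2: n2:part/t1/[-]
after 7 — deliver 2→0: ·
after 8 — deliver 0→3: n3:part/t1/[-]
after 9 — deliver 3→0: n0:coor/t1/[q]
after 10 — deliver 0→1: n1:part/t1/[q]
after 11 — deliver 0→3: n3:part/t1/[q]
after 12 — timeout(0): n0:coor/t2/[q]
after 13 — deliver 0→2: n2:part/t1/[q]
after 14 — deliver 2→0: ·
after 15 — deliver 0→1: n1:part/t2/[q]
after 16 — timeout(0): n0:coor/t3/[q]
after 17 — propose(0,'p'): n0:coor/t4/[q]
after 18 — deliver 0→4: n4:part/t1/[q]
after 19 — deliver 4→0: ·
after 20 — deliver 0→2: n2:part/t2/[q]
after 21 — deliver 2→0: ·
after 22 — deliver 1→3: ·
after 23 — deliver 0→4: n4:part/t2/[q]
after 24 — propose(0,'z'): n0:coor/t5/[q]
after 25 — deliver 0→1: n1:part/t3/[q]
after 26 — deliver 1→0: ·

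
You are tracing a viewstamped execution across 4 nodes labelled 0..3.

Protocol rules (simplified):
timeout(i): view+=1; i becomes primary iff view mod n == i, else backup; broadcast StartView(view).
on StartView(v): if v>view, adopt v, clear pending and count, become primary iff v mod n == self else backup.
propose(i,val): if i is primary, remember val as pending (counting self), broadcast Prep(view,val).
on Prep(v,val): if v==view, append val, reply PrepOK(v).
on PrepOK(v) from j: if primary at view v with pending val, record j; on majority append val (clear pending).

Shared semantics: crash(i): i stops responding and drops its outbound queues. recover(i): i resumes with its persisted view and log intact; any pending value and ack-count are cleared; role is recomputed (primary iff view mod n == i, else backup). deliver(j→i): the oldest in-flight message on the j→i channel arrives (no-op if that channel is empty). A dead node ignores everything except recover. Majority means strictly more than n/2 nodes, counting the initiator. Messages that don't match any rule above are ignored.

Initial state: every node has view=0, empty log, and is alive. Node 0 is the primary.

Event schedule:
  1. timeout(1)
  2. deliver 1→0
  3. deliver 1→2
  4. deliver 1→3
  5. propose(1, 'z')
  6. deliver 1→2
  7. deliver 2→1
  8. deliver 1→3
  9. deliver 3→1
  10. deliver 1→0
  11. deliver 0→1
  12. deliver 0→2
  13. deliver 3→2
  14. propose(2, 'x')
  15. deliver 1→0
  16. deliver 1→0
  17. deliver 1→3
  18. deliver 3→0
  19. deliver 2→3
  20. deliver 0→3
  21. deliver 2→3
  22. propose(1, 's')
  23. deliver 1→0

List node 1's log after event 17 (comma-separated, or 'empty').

[1] timeout(1) → N1(prim v1 [-])
[2] deliver 1→0 → N0(back v1 [-])
[3] deliver 1→2 → N2(back v1 [-])
[4] deliver 1→3 → N3(back v1 [-])
[5] propose(1,'z') → ∅
[6] deliver 1→2 → N2(back v1 [z])
[7] deliver 2→1 → ∅
[8] deliver 1→3 → N3(back v1 [z])
[9] deliver 3→1 → N1(prim v1 [z])
[10] deliver 1→0 → N0(back v1 [z])
[11] deliver 0→1 → ∅
[12] deliver 0→2 → ∅
[13] deliver 3→2 → ∅
[14] propose(2,'x') → ∅
[15] deliver 1→0 → ∅
[16] deliver 1→0 → ∅
[17] deliver 1→3 → ∅

z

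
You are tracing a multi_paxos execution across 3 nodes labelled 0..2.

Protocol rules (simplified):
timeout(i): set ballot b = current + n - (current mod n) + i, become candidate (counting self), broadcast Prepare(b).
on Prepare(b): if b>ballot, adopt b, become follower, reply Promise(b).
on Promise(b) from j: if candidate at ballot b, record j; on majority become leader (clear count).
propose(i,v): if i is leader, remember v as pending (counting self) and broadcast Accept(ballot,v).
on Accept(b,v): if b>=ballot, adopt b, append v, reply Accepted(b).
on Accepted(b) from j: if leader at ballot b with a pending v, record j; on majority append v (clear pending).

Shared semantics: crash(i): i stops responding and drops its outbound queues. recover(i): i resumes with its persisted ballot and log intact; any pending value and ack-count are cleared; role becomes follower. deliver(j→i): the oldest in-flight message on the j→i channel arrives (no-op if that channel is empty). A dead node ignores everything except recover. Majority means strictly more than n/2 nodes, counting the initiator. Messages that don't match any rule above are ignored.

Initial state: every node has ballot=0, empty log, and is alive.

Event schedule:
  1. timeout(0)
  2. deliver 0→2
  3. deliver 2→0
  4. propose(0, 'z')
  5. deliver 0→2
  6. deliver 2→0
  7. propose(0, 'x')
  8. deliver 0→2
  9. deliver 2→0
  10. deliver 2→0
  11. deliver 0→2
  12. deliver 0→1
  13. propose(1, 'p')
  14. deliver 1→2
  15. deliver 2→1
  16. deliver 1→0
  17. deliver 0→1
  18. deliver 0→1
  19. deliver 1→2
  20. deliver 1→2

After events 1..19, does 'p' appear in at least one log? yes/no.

e1 timeout(0): 0[cand,b=3,-]
e2 deliver 0→2: 2[foll,b=3,-]
e3 deliver 2→0: 0[lead,b=3,-]
e4 propose(0,'z'): ·
e5 deliver 0→2: 2[foll,b=3,z]
e6 deliver 2→0: 0[lead,b=3,z]
e7 propose(0,'x'): ·
e8 deliver 0→2: 2[foll,b=3,z,x]
e9 deliver 2→0: 0[lead,b=3,z,x]
e10 deliver 2→0: ·
e11 deliver 0→2: ·
e12 deliver 0→1: 1[foll,b=3,-]
e13 propose(1,'p'): ·
e14 deliver 1→2: ·
e15 deliver 2→1: ·
e16 deliver 1→0: ·
e17 deliver 0→1: 1[foll,b=3,z]
e18 deliver 0→1: 1[foll,b=3,z,x]
e19 deliver 1→2: ·

no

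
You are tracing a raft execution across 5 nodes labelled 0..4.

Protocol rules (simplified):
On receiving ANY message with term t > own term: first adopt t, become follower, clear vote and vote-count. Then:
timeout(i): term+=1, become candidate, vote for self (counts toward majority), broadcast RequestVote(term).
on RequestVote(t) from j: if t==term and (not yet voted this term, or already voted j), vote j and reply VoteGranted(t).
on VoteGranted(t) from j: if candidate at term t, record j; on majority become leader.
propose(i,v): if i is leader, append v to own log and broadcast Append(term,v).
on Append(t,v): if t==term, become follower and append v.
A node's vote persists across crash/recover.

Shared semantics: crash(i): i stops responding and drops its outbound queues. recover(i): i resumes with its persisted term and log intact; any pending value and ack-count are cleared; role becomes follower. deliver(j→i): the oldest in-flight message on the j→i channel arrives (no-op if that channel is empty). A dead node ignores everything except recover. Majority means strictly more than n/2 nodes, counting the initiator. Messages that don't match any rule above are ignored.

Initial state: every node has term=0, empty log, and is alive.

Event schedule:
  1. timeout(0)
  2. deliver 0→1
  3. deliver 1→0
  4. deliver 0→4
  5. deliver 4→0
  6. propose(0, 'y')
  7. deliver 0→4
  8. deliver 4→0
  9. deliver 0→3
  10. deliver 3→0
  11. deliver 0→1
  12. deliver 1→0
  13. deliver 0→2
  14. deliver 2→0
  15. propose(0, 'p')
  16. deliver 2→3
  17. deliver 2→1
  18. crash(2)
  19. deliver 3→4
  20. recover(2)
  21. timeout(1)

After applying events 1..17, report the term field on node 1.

1

step 1 timeout(0): 0={cand,t=1,log=-}
step 2 deliver 0→1: 1={foll,t=1,log=-}
step 3 deliver 1→0: —
step 4 deliver 0→4: 4={foll,t=1,log=-}
step 5 deliver 4→0: 0={lead,t=1,log=-}
step 6 propose(0,'y'): 0={lead,t=1,log=y}
step 7 deliver 0→4: 4={foll,t=1,log=y}
step 8 deliver 4→0: —
step 9 deliver 0→3: 3={foll,t=1,log=-}
step 10 deliver 3→0: —
step 11 deliver 0→1: 1={foll,t=1,log=y}
step 12 deliver 1→0: —
step 13 deliver 0→2: 2={foll,t=1,log=-}
step 14 deliver 2→0: —
step 15 propose(0,'p'): 0={lead,t=1,log=y,p}
step 16 deliver 2→3: —
step 17 deliver 2→1: —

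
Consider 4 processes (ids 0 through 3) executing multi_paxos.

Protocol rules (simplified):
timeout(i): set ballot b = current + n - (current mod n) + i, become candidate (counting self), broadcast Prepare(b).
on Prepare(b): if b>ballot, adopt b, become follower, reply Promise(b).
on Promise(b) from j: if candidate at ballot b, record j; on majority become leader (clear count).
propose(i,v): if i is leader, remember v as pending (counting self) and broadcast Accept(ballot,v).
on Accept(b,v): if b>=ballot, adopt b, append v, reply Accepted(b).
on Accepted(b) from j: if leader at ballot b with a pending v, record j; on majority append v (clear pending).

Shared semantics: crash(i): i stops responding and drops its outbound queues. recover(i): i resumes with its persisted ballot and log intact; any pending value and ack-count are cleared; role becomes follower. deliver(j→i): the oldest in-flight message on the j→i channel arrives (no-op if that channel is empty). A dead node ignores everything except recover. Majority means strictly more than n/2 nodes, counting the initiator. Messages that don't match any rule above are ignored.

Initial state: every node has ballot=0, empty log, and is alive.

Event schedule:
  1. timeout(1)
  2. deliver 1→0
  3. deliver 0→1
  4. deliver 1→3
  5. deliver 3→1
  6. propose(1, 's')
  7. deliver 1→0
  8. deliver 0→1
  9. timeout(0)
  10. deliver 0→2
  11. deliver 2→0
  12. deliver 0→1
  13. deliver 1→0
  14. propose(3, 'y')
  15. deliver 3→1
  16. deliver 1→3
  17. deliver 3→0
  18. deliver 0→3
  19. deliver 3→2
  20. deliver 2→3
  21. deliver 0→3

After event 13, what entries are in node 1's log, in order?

empty

after 1 — timeout(1): n1:cand/b5/[-]
after 2 — deliver 1→0: n0:foll/b5/[-]
after 3 — deliver 0→1: ·
after 4 — deliver 1→3: n3:foll/b5/[-]
after 5 — deliver 3→1: n1:lead/b5/[-]
after 6 — propose(1,'s'): ·
after 7 — deliver 1→0: n0:foll/b5/[s]
after 8 — deliver 0→1: ·
after 9 — timeout(0): n0:cand/b8/[s]
after 10 — deliver 0→2: n2:foll/b8/[-]
after 11 — deliver 2→0: ·
after 12 — deliver 0→1: n1:foll/b8/[-]
after 13 — deliver 1→0: n0:lead/b8/[s]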